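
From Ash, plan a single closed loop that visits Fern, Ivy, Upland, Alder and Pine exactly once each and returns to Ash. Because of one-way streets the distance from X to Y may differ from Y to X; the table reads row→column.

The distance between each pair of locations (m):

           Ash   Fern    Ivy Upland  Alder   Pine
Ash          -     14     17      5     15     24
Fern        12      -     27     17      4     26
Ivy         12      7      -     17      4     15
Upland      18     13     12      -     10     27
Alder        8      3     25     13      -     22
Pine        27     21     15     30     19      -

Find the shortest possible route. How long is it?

Ash - Fern - Ivy - Upland - Alder - Pine - Ash: 14+27+17+10+22+27 = 117
Ash - Fern - Ivy - Upland - Pine - Alder - Ash: 14+27+17+27+19+8 = 112
Ash - Fern - Ivy - Alder - Upland - Pine - Ash: 14+27+4+13+27+27 = 112
Ash - Fern - Ivy - Alder - Pine - Upland - Ash: 14+27+4+22+30+18 = 115
Ash - Fern - Ivy - Pine - Upland - Alder - Ash: 14+27+15+30+10+8 = 104
Ash - Fern - Ivy - Pine - Alder - Upland - Ash: 14+27+15+19+13+18 = 106
Ash - Fern - Upland - Ivy - Alder - Pine - Ash: 14+17+12+4+22+27 = 96
Ash - Fern - Upland - Ivy - Pine - Alder - Ash: 14+17+12+15+19+8 = 85
Ash - Fern - Upland - Alder - Ivy - Pine - Ash: 14+17+10+25+15+27 = 108
Ash - Fern - Upland - Alder - Pine - Ivy - Ash: 14+17+10+22+15+12 = 90
Ash - Fern - Upland - Pine - Ivy - Alder - Ash: 14+17+27+15+4+8 = 85
Ash - Fern - Upland - Pine - Alder - Ivy - Ash: 14+17+27+19+25+12 = 114
Ash - Fern - Alder - Ivy - Upland - Pine - Ash: 14+4+25+17+27+27 = 114
Ash - Fern - Alder - Ivy - Pine - Upland - Ash: 14+4+25+15+30+18 = 106
… (106 more)
Ash - Upland - Ivy - Pine - Fern - Alder - Ash: 5+12+15+21+4+8 = 65  ← best
The minimum is 65.
One optimal route: Ash → Upland → Ivy → Pine → Fern → Alder → Ash.

Minimum total distance: 65 m.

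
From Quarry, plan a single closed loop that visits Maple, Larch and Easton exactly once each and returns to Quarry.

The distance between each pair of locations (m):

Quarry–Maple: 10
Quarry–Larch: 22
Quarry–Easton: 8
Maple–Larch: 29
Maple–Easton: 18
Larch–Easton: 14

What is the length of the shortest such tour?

Quarry - Maple - Larch - Easton - Quarry: 10+29+14+8 = 61
Quarry - Maple - Easton - Larch - Quarry: 10+18+14+22 = 64
Quarry - Larch - Maple - Easton - Quarry: 22+29+18+8 = 77
The minimum is 61.
One optimal route: Quarry → Maple → Larch → Easton → Quarry (or its reverse).

Shortest round trip = 61 m.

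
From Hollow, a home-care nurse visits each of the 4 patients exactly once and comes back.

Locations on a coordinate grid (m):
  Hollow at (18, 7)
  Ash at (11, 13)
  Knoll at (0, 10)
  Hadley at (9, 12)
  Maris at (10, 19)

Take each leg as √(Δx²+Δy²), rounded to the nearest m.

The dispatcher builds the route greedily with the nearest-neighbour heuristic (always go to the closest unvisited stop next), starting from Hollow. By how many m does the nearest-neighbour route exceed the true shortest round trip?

Hollow: Ash=9, Hadley=10, Maris=14, Knoll=18 ⇒ Ash
Ash: Hadley=2, Maris=6, Knoll=11 ⇒ Hadley
Hadley: Maris=7, Knoll=9 ⇒ Maris
Maris: Knoll=13 ⇒ Knoll
NN route Hollow → Ash → Hadley → Maris → Knoll → Hollow costs 49.
Optimal: Hollow → Ash → Hadley → Knoll → Maris → Hollow costs 47 (by enumerating all 12 distinct tours).
Excess = 49 − 47 = 2.

2 m longer than the optimal tour.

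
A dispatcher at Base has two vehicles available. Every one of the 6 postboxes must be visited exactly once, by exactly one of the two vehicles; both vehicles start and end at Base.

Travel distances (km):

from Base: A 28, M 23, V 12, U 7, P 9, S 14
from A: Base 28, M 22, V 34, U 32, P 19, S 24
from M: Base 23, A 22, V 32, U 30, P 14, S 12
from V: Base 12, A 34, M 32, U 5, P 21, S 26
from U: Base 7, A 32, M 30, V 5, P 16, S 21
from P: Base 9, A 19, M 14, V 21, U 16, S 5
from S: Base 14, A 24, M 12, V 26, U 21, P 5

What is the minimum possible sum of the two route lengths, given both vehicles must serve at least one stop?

Try each way of splitting the stops between the two vehicles (each non-empty) and, for each split, find the best tour for each vehicle:
  {A} + {M, V, U, P, S}: 56 + 70 = 126
  {M} + {A, V, U, P, S}: 46 + 84 = 130
  {A, M} + {V, U, P, S}: 73 + 52 = 125
  {V} + {A, M, U, P, S}: 24 + 87 = 111
  {A, V} + {M, U, P, S}: 74 + 63 = 137
  {M, V} + {A, U, P, S}: 67 + 77 = 144
  … (31 splits in total)
  {V, U} + {A, M, P, S}: 24 + 76 = 100  ← best
Best: vehicle 1 Base → V → U → Base = 24; vehicle 2 Base → A → M → S → P → Base = 76; combined 100.

Minimum combined distance: 100 km.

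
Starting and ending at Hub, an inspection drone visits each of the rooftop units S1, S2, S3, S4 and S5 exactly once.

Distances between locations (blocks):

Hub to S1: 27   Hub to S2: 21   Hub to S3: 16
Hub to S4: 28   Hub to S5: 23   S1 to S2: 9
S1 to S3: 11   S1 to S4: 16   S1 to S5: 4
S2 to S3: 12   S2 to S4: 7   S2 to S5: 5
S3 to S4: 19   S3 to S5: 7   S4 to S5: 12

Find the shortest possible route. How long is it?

71 blocks — the shortest possible round trip.

Hub-S1-S2-S3-S4-S5-Hub: 27+9+12+19+12+23 = 102
Hub-S1-S2-S3-S5-S4-Hub: 27+9+12+7+12+28 = 95
Hub-S1-S2-S4-S3-S5-Hub: 27+9+7+19+7+23 = 92
Hub-S1-S2-S4-S5-S3-Hub: 27+9+7+12+7+16 = 78
Hub-S1-S2-S5-S3-S4-Hub: 27+9+5+7+19+28 = 95
Hub-S1-S2-S5-S4-S3-Hub: 27+9+5+12+19+16 = 88
Hub-S1-S3-S2-S4-S5-Hub: 27+11+12+7+12+23 = 92
Hub-S1-S3-S2-S5-S4-Hub: 27+11+12+5+12+28 = 95
Hub-S1-S3-S4-S2-S5-Hub: 27+11+19+7+5+23 = 92
Hub-S1-S3-S4-S5-S2-Hub: 27+11+19+12+5+21 = 95
Hub-S1-S3-S5-S2-S4-Hub: 27+11+7+5+7+28 = 85
Hub-S1-S3-S5-S4-S2-Hub: 27+11+7+12+7+21 = 85
Hub-S1-S4-S2-S3-S5-Hub: 27+16+7+12+7+23 = 92
Hub-S1-S4-S2-S5-S3-Hub: 27+16+7+5+7+16 = 78
… (46 more)
Hub-S2-S4-S1-S5-S3-Hub: 21+7+16+4+7+16 = 71  ← best
The minimum is 71.
One optimal route: Hub → S2 → S4 → S1 → S5 → S3 → Hub (or its reverse).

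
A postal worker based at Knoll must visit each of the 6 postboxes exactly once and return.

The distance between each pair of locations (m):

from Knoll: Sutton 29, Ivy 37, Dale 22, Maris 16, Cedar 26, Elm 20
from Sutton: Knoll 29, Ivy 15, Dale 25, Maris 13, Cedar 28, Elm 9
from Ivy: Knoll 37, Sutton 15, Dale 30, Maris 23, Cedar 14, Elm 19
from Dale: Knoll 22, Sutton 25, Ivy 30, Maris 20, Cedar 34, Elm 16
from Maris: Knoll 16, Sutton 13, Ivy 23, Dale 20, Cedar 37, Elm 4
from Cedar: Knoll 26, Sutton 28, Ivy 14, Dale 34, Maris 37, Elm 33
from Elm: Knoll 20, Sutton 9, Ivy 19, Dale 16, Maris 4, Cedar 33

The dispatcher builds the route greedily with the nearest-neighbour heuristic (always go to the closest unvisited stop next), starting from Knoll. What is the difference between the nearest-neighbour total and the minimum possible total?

The nearest-neighbour route is 4 m longer than optimal.

Knoll: Maris=16, Elm=20, Dale=22, Cedar=26, Sutton=29, Ivy=37 ⇒ Maris
Maris: Elm=4, Sutton=13, Dale=20, Ivy=23, Cedar=37 ⇒ Elm
Elm: Sutton=9, Dale=16, Ivy=19, Cedar=33 ⇒ Sutton
Sutton: Ivy=15, Dale=25, Cedar=28 ⇒ Ivy
Ivy: Cedar=14, Dale=30 ⇒ Cedar
Cedar: Dale=34 ⇒ Dale
NN route Knoll → Maris → Elm → Sutton → Ivy → Cedar → Dale → Knoll costs 114.
Optimal: Knoll → Dale → Maris → Elm → Sutton → Ivy → Cedar → Knoll costs 110 (by enumerating all 360 distinct tours).
Excess = 114 − 110 = 4.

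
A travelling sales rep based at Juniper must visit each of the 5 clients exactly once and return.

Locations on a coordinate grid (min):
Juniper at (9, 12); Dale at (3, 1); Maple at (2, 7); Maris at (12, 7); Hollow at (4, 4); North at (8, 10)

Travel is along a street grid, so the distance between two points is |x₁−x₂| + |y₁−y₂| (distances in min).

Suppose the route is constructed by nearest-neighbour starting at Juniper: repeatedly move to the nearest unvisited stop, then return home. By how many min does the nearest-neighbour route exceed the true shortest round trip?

The nearest-neighbour route is 4 min longer than optimal.

From Juniper: North=3, Maris=8, Maple=12, Hollow=13, Dale=17 → choose North (3).
From North: Maris=7, Maple=9, Hollow=10, Dale=14 → choose Maris (7).
From Maris: Maple=10, Hollow=11, Dale=15 → choose Maple (10).
From Maple: Hollow=5, Dale=7 → choose Hollow (5).
From Hollow: Dale=4 → choose Dale (4).
NN route Juniper → North → Maris → Maple → Hollow → Dale → Juniper costs 46.
Optimal: Juniper → Maris → Maple → Dale → Hollow → North → Juniper costs 42 (by enumerating all 60 distinct tours).
Excess = 46 − 42 = 4.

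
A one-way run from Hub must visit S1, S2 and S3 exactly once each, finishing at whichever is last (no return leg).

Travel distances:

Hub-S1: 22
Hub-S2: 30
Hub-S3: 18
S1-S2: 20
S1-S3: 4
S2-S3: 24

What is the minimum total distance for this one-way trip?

There are 3! = 6 possible orderings.
Hub - S1 - S2 - S3: 22+20+24 = 66
Hub - S1 - S3 - S2: 22+4+24 = 50
Hub - S2 - S1 - S3: 30+20+4 = 54
Hub - S2 - S3 - S1: 30+24+4 = 58
Hub - S3 - S1 - S2: 18+4+20 = 42
Hub - S3 - S2 - S1: 18+24+20 = 62
The minimum is 42.
One shortest path: Hub → S3 → S1 → S2.

Minimum one-way distance = 42.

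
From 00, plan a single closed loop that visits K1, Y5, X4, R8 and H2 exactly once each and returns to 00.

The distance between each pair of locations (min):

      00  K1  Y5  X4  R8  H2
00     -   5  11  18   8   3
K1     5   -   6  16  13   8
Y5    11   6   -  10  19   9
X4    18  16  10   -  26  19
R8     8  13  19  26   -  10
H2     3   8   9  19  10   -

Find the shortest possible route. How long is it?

58 min — the shortest possible round trip.

There are 60 distinct closed tours to check (reversals are equivalent).
00 → K1 → Y5 → X4 → R8 → H2 → 00: 5+6+10+26+10+3 = 60
00 → K1 → Y5 → X4 → H2 → R8 → 00: 5+6+10+19+10+8 = 58
00 → K1 → Y5 → R8 → X4 → H2 → 00: 5+6+19+26+19+3 = 78
00 → K1 → Y5 → R8 → H2 → X4 → 00: 5+6+19+10+19+18 = 77
00 → K1 → Y5 → H2 → X4 → R8 → 00: 5+6+9+19+26+8 = 73
00 → K1 → Y5 → H2 → R8 → X4 → 00: 5+6+9+10+26+18 = 74
00 → K1 → X4 → Y5 → R8 → H2 → 00: 5+16+10+19+10+3 = 63
00 → K1 → X4 → Y5 → H2 → R8 → 00: 5+16+10+9+10+8 = 58
00 → K1 → X4 → R8 → Y5 → H2 → 00: 5+16+26+19+9+3 = 78
00 → K1 → X4 → R8 → H2 → Y5 → 00: 5+16+26+10+9+11 = 77
00 → K1 → X4 → H2 → Y5 → R8 → 00: 5+16+19+9+19+8 = 76
00 → K1 → X4 → H2 → R8 → Y5 → 00: 5+16+19+10+19+11 = 80
00 → K1 → R8 → Y5 → X4 → H2 → 00: 5+13+19+10+19+3 = 69
00 → K1 → R8 → Y5 → H2 → X4 → 00: 5+13+19+9+19+18 = 83
… (46 more)
The minimum is 58.
One optimal route: 00 → K1 → Y5 → X4 → H2 → R8 → 00 (or its reverse).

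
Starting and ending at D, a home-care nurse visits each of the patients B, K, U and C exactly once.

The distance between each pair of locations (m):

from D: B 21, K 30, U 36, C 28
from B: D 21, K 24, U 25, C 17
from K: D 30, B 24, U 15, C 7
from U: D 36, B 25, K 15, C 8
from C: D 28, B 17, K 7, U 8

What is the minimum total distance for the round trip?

With 4 stops there are 4!/2 = 12 distinct round trips (a route and its reverse cost the same).
D→B→K→U→C→D: 21+24+15+8+28 = 96
D→B→K→C→U→D: 21+24+7+8+36 = 96
D→B→U→K→C→D: 21+25+15+7+28 = 96
D→B→U→C→K→D: 21+25+8+7+30 = 91
D→B→C→K→U→D: 21+17+7+15+36 = 96
D→B→C→U→K→D: 21+17+8+15+30 = 91
D→K→B→U→C→D: 30+24+25+8+28 = 115
D→K→B→C→U→D: 30+24+17+8+36 = 115
D→K→U→B→C→D: 30+15+25+17+28 = 115
D→K→C→B→U→D: 30+7+17+25+36 = 115
D→U→B→K→C→D: 36+25+24+7+28 = 120
D→U→K→B→C→D: 36+15+24+17+28 = 120
The minimum is 91.
One optimal route: D → B → U → C → K → D (or its reverse).

Minimum total distance: 91 m.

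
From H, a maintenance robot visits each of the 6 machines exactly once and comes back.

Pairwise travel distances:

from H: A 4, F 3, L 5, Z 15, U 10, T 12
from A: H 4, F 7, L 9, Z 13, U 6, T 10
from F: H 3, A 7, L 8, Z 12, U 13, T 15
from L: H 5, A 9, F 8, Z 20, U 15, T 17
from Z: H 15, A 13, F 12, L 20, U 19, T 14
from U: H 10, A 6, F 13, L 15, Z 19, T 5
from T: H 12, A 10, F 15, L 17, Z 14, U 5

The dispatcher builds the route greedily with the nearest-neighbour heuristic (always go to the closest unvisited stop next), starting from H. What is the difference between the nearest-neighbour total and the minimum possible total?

H: F=3, A=4, L=5, U=10, T=12, Z=15 ⇒ F
F: A=7, L=8, Z=12, U=13, T=15 ⇒ A
A: U=6, L=9, T=10, Z=13 ⇒ U
U: T=5, L=15, Z=19 ⇒ T
T: Z=14, L=17 ⇒ Z
Z: L=20 ⇒ L
NN route H → F → A → U → T → Z → L → H costs 60.
Optimal: H → A → U → T → Z → F → L → H costs 54 (by enumerating all 360 distinct tours).
Excess = 60 − 54 = 6.

The nearest-neighbour route is 6 longer than optimal.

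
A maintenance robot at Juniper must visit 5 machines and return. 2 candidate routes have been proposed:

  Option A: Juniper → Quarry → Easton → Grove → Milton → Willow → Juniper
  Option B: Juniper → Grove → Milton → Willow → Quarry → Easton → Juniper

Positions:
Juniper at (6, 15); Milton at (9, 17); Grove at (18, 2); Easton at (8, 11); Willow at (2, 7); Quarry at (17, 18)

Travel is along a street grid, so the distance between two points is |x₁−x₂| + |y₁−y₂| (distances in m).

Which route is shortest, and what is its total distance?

Option A: 14 + 16 + 19 + 24 + 17 + 12 = 102
Option B: 25 + 24 + 17 + 26 + 16 + 6 = 114

Shortest is Option A, total 102 m.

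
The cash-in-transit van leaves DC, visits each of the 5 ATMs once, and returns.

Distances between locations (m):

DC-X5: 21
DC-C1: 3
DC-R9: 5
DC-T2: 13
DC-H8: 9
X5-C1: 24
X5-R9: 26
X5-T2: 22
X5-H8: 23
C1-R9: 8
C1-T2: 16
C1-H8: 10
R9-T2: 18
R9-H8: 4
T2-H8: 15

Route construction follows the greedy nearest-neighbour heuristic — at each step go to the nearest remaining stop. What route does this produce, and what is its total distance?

At DC the remaining stops are C1 3, R9 5, H8 9, T2 13, X5 21; go to C1.
At C1 the remaining stops are R9 8, H8 10, T2 16, X5 24; go to R9.
At R9 the remaining stops are H8 4, T2 18, X5 26; go to H8.
At H8 the remaining stops are T2 15, X5 23; go to T2.
At T2 the remaining stops are X5 22; go to X5.
Return X5→DC: 21.
Total = 3 + 8 + 4 + 15 + 22 + 21 = 73.

73 m along DC → C1 → R9 → H8 → T2 → X5 → DC.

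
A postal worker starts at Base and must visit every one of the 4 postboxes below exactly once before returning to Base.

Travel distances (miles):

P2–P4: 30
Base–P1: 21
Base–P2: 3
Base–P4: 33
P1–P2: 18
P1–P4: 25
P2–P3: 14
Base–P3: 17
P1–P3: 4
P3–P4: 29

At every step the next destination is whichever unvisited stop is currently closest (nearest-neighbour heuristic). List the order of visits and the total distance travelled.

Nearest-neighbour total = 79 miles; route Base → P2 → P3 → P1 → P4 → Base.

At Base the remaining stops are P2 3, P3 17, P1 21, P4 33; go to P2.
At P2 the remaining stops are P3 14, P1 18, P4 30; go to P3.
At P3 the remaining stops are P1 4, P4 29; go to P1.
At P1 the remaining stops are P4 25; go to P4.
Return P4→Base: 33.
Total = 3 + 14 + 4 + 25 + 33 = 79.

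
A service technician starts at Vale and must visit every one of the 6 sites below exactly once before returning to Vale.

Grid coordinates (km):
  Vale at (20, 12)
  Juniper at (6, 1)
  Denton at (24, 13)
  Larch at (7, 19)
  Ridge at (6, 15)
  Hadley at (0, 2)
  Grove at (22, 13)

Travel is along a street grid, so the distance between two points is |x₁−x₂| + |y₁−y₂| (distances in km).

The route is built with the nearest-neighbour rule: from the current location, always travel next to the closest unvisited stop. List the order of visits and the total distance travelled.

Vale → [Grove:3 / Denton:5 / Ridge:17 / Larch:20 / Juniper:25 / Hadley:30] → Grove (3)
Grove → [Denton:2 / Ridge:18 / Larch:21 / Juniper:28 / Hadley:33] → Denton (2)
Denton → [Ridge:20 / Larch:23 / Juniper:30 / Hadley:35] → Ridge (20)
Ridge → [Larch:5 / Juniper:14 / Hadley:19] → Larch (5)
Larch → [Juniper:19 / Hadley:24] → Juniper (19)
Juniper → [Hadley:7] → Hadley (7)
Return Hadley→Vale: 30.
Total = 3 + 2 + 20 + 5 + 19 + 7 + 30 = 86.

Nearest-neighbour total = 86 km; route Vale → Grove → Denton → Ridge → Larch → Juniper → Hadley → Vale.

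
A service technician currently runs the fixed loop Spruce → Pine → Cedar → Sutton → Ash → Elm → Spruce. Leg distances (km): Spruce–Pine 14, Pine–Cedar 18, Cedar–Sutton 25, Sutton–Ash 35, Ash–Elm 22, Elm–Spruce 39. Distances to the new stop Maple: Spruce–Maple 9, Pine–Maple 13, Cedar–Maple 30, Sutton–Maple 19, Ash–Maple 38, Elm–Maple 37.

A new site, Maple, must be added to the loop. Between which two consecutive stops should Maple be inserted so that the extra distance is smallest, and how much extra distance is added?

+7 km — insert Maple between Elm and Spruce.

Insertion cost between consecutive stops i–j is d(i,Maple) + d(Maple,j) − d(i,j):
  between Spruce and Pine: 9 + 13 − 14 = 8
  between Pine and Cedar: 13 + 30 − 18 = 25
  between Cedar and Sutton: 30 + 19 − 25 = 24
  between Sutton and Ash: 19 + 38 − 35 = 22
  between Ash and Elm: 38 + 37 − 22 = 53
  between Elm and Spruce: 37 + 9 − 39 = 7
Cheapest insertion is between Elm and Spruce, adding 7.
New total = 153 + 7 = 160.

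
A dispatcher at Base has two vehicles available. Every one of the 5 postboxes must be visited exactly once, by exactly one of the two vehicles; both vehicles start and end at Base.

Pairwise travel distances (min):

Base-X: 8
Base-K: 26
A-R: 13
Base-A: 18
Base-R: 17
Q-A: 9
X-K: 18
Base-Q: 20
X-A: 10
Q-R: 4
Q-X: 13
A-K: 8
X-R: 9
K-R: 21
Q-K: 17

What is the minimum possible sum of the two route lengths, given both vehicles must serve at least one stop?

80 min — the smallest possible combined total.

Try each way of splitting the stops between the two vehicles (each non-empty) and, for each split, find the best tour for each vehicle:
  {Q} + {X, A, K, R}: 40 + 64 = 104
  {X} + {Q, A, K, R}: 16 + 64 = 80
  {Q, X} + {A, K, R}: 41 + 64 = 105
  {A} + {Q, X, K, R}: 36 + 64 = 100
  {Q, A} + {X, K, R}: 47 + 64 = 111
  {X, A} + {Q, K, R}: 36 + 64 = 100
  … (15 splits in total)
Best: vehicle 1 Base → X → Base = 16; vehicle 2 Base → A → K → Q → R → Base = 64; combined 80.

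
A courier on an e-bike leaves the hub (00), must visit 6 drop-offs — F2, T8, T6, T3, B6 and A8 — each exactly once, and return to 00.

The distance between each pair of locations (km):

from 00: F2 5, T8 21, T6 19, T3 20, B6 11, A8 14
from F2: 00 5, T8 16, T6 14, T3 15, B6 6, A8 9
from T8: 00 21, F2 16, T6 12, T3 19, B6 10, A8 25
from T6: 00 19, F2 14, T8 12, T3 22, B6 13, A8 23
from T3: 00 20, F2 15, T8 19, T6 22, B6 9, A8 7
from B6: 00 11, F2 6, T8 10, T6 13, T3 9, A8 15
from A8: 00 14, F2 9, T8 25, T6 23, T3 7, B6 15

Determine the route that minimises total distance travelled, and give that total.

Minimum total distance: 71 km.

00 → F2 → T8 → T6 → T3 → B6 → A8 → 00: 5+16+12+22+9+15+14 = 93
00 → F2 → T8 → T6 → T3 → A8 → B6 → 00: 5+16+12+22+7+15+11 = 88
00 → F2 → T8 → T6 → B6 → T3 → A8 → 00: 5+16+12+13+9+7+14 = 76
00 → F2 → T8 → T6 → B6 → A8 → T3 → 00: 5+16+12+13+15+7+20 = 88
00 → F2 → T8 → T6 → A8 → T3 → B6 → 00: 5+16+12+23+7+9+11 = 83
00 → F2 → T8 → T6 → A8 → B6 → T3 → 00: 5+16+12+23+15+9+20 = 100
00 → F2 → T8 → T3 → T6 → B6 → A8 → 00: 5+16+19+22+13+15+14 = 104
00 → F2 → T8 → T3 → T6 → A8 → B6 → 00: 5+16+19+22+23+15+11 = 111
… (352 more)
00 → F2 → T6 → T8 → B6 → T3 → A8 → 00: 5+14+12+10+9+7+14 = 71  ← best
The minimum is 71.
One optimal route: 00 → F2 → T6 → T8 → B6 → T3 → A8 → 00 (or its reverse).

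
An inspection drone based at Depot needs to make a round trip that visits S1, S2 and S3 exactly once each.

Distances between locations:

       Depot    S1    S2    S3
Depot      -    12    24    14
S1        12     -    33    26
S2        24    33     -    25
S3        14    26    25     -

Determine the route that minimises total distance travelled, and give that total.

With 3 stops there are 3!/2 = 3 distinct round trips (a route and its reverse cost the same).
Depot - S1 - S2 - S3 - Depot: 12+33+25+14 = 84
Depot - S1 - S3 - S2 - Depot: 12+26+25+24 = 87
Depot - S2 - S1 - S3 - Depot: 24+33+26+14 = 97
The minimum is 84.
One optimal route: Depot → S1 → S2 → S3 → Depot (or its reverse).

Minimum total distance: 84.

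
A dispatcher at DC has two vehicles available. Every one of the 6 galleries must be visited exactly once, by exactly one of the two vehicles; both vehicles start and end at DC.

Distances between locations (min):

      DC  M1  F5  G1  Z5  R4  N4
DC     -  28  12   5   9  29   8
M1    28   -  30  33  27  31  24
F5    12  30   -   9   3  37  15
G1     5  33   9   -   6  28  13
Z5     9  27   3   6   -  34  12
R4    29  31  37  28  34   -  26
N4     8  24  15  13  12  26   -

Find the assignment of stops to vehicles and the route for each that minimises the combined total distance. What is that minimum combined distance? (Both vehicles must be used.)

Minimum combined distance: 117 min.

Check every non-empty split of the stops between the two vehicles; for each half take its own optimal tour:
  {M1} + {F5, G1, Z5, R4, N4}: 56 + 83 = 139
  {F5} + {M1, G1, Z5, R4, N4}: 24 + 103 = 127
  {M1, F5} + {G1, Z5, R4, N4}: 70 + 77 = 147
  {G1} + {M1, F5, Z5, R4, N4}: 10 + 107 = 117
  {M1, G1} + {F5, Z5, R4, N4}: 66 + 82 = 148
  {F5, G1} + {M1, Z5, R4, N4}: 26 + 101 = 127
  … (31 splits in total)
Best: vehicle 1 DC → G1 → DC = 10; vehicle 2 DC → F5 → Z5 → M1 → R4 → N4 → DC = 107; combined 117.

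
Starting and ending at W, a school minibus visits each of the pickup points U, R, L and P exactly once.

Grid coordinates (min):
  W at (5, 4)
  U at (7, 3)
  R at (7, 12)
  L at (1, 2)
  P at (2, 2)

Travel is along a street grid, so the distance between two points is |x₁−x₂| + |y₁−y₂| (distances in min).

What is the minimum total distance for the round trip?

With 4 stops there are 4!/2 = 12 distinct round trips (a route and its reverse cost the same).
W→U→R→L→P→W: 3+9+16+1+5 = 34
W→U→R→P→L→W: 3+9+15+1+6 = 34
W→U→L→R→P→W: 3+7+16+15+5 = 46
W→U→L→P→R→W: 3+7+1+15+10 = 36
W→U→P→R→L→W: 3+6+15+16+6 = 46
W→U→P→L→R→W: 3+6+1+16+10 = 36
W→R→U→L→P→W: 10+9+7+1+5 = 32
W→R→U→P→L→W: 10+9+6+1+6 = 32
W→R→L→U→P→W: 10+16+7+6+5 = 44
W→R→P→U→L→W: 10+15+6+7+6 = 44
W→L→U→R→P→W: 6+7+9+15+5 = 42
W→L→R→U→P→W: 6+16+9+6+5 = 42
The minimum is 32.
One optimal route: W → R → U → L → P → W (or its reverse).

Minimum total distance: 32 min.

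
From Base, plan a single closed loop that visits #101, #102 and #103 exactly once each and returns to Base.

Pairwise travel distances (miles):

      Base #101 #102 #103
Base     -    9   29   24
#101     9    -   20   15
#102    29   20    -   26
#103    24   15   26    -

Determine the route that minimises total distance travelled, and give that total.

With 3 stops there are 3!/2 = 3 distinct round trips (a route and its reverse cost the same).
Base-#101-#102-#103-Base: 9+20+26+24 = 79
Base-#101-#103-#102-Base: 9+15+26+29 = 79
Base-#102-#101-#103-Base: 29+20+15+24 = 88
The minimum is 79.
One optimal route: Base → #101 → #102 → #103 → Base (or its reverse).

79 miles — the shortest possible round trip.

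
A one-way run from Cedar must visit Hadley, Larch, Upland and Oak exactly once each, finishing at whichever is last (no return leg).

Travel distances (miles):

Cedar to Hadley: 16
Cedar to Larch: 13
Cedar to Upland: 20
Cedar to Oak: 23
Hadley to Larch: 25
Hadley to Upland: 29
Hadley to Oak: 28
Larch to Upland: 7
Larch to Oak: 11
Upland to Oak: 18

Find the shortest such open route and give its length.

Minimum one-way distance = 62 miles.

There are 4! = 24 possible orderings.
Cedar - Hadley - Larch - Upland - Oak: 16+25+7+18 = 66
Cedar - Hadley - Larch - Oak - Upland: 16+25+11+18 = 70
Cedar - Hadley - Upland - Larch - Oak: 16+29+7+11 = 63
Cedar - Hadley - Upland - Oak - Larch: 16+29+18+11 = 74
Cedar - Hadley - Oak - Larch - Upland: 16+28+11+7 = 62
Cedar - Hadley - Oak - Upland - Larch: 16+28+18+7 = 69
Cedar - Larch - Hadley - Upland - Oak: 13+25+29+18 = 85
Cedar - Larch - Hadley - Oak - Upland: 13+25+28+18 = 84
Cedar - Larch - Upland - Hadley - Oak: 13+7+29+28 = 77
Cedar - Larch - Upland - Oak - Hadley: 13+7+18+28 = 66
Cedar - Larch - Oak - Hadley - Upland: 13+11+28+29 = 81
Cedar - Larch - Oak - Upland - Hadley: 13+11+18+29 = 71
Cedar - Upland - Hadley - Larch - Oak: 20+29+25+11 = 85
Cedar - Upland - Hadley - Oak - Larch: 20+29+28+11 = 88
… (10 more)
The minimum is 62.
One shortest path: Cedar → Hadley → Oak → Larch → Upland.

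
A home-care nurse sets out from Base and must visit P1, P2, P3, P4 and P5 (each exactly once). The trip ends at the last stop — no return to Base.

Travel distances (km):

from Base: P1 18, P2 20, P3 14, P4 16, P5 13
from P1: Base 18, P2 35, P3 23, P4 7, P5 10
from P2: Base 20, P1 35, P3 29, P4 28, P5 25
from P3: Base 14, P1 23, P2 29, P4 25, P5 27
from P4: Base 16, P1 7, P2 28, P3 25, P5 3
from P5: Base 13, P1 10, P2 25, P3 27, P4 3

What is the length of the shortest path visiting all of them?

Minimum one-way distance = 72 km.

There are 5! = 120 possible orderings.
Base→P1→P2→P3→P4→P5: 18+35+29+25+3 = 110
Base→P1→P2→P3→P5→P4: 18+35+29+27+3 = 112
Base→P1→P2→P4→P3→P5: 18+35+28+25+27 = 133
Base→P1→P2→P4→P5→P3: 18+35+28+3+27 = 111
Base→P1→P2→P5→P3→P4: 18+35+25+27+25 = 130
Base→P1→P2→P5→P4→P3: 18+35+25+3+25 = 106
Base→P1→P3→P2→P4→P5: 18+23+29+28+3 = 101
Base→P1→P3→P2→P5→P4: 18+23+29+25+3 = 98
Base→P1→P3→P4→P2→P5: 18+23+25+28+25 = 119
Base→P1→P3→P4→P5→P2: 18+23+25+3+25 = 94
Base→P1→P3→P5→P2→P4: 18+23+27+25+28 = 121
Base→P1→P3→P5→P4→P2: 18+23+27+3+28 = 99
Base→P1→P4→P2→P3→P5: 18+7+28+29+27 = 109
Base→P1→P4→P2→P5→P3: 18+7+28+25+27 = 105
… (106 more)
Base→P3→P1→P4→P5→P2: 14+23+7+3+25 = 72  ← best
The minimum is 72.
One shortest path: Base → P3 → P1 → P4 → P5 → P2.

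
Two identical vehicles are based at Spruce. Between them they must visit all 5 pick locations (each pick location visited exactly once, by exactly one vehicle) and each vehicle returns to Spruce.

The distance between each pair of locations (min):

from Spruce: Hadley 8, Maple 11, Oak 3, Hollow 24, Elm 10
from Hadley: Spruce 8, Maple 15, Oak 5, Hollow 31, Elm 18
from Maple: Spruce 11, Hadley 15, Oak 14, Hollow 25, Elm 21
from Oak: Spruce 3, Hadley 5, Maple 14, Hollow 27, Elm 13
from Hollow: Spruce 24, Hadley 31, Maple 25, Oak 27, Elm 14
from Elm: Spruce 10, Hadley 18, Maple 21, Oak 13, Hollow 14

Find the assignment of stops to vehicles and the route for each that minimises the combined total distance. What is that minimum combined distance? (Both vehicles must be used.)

Try each way of splitting the stops between the two vehicles (each non-empty) and, for each split, find the best tour for each vehicle:
  {Hadley} + {Maple, Oak, Hollow, Elm}: 16 + 66 = 82
  {Maple} + {Hadley, Oak, Hollow, Elm}: 22 + 63 = 85
  {Hadley, Maple} + {Oak, Hollow, Elm}: 34 + 54 = 88
  {Oak} + {Hadley, Maple, Hollow, Elm}: 6 + 72 = 78
  {Hadley, Oak} + {Maple, Hollow, Elm}: 16 + 60 = 76
  {Maple, Oak} + {Hadley, Hollow, Elm}: 28 + 63 = 91
  … (15 splits in total)
Best: vehicle 1 Spruce → Hadley → Oak → Spruce = 16; vehicle 2 Spruce → Maple → Hollow → Elm → Spruce = 60; combined 76.

Minimum combined distance: 76 min.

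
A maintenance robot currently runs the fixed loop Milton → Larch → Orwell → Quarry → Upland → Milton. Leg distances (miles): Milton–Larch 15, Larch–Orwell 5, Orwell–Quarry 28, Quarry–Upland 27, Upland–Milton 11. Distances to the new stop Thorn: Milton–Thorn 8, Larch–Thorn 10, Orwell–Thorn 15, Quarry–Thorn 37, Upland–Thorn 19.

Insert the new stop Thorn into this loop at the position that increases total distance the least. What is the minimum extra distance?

+3 miles — insert Thorn between Milton and Larch.

Insertion cost between consecutive stops i–j is d(i,Thorn) + d(Thorn,j) − d(i,j):
  between Milton and Larch: 8 + 10 − 15 = 3
  between Larch and Orwell: 10 + 15 − 5 = 20
  between Orwell and Quarry: 15 + 37 − 28 = 24
  between Quarry and Upland: 37 + 19 − 27 = 29
  between Upland and Milton: 19 + 8 − 11 = 16
Cheapest insertion is between Milton and Larch, adding 3.
New total = 86 + 3 = 89.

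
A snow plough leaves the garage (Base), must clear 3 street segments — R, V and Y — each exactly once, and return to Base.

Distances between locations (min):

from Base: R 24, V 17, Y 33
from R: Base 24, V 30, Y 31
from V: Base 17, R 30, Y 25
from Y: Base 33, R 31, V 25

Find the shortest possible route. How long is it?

With 3 stops there are 3!/2 = 3 distinct round trips (a route and its reverse cost the same).
Base→R→V→Y→Base: 24+30+25+33 = 112
Base→R→Y→V→Base: 24+31+25+17 = 97
Base→V→R→Y→Base: 17+30+31+33 = 111
The minimum is 97.
One optimal route: Base → R → Y → V → Base (or its reverse).

97 min — the shortest possible round trip.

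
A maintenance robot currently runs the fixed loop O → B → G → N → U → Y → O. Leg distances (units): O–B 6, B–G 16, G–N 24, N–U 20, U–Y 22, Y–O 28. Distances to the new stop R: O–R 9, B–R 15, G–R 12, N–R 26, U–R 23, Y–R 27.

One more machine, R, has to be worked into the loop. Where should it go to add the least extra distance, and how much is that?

Insertion cost between consecutive stops i–j is d(i,R) + d(R,j) − d(i,j):
  between O and B: 9 + 15 − 6 = 18
  between B and G: 15 + 12 − 16 = 11
  between G and N: 12 + 26 − 24 = 14
  between N and U: 26 + 23 − 20 = 29
  between U and Y: 23 + 27 − 22 = 28
  between Y and O: 27 + 9 − 28 = 8
Cheapest insertion is between Y and O, adding 8.
New total = 116 + 8 = 124.

+8 — insert R between Y and O.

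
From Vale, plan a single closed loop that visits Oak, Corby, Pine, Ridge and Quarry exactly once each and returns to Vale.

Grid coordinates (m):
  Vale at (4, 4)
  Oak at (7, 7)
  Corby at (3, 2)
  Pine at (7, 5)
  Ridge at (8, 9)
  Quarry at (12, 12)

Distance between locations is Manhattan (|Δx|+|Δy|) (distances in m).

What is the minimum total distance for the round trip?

38 m — the shortest possible round trip.

Vale → Oak → Corby → Pine → Ridge → Quarry → Vale: 6+9+7+5+7+16 = 50
Vale → Oak → Corby → Pine → Quarry → Ridge → Vale: 6+9+7+12+7+9 = 50
Vale → Oak → Corby → Ridge → Pine → Quarry → Vale: 6+9+12+5+12+16 = 60
Vale → Oak → Corby → Ridge → Quarry → Pine → Vale: 6+9+12+7+12+4 = 50
Vale → Oak → Corby → Quarry → Pine → Ridge → Vale: 6+9+19+12+5+9 = 60
Vale → Oak → Corby → Quarry → Ridge → Pine → Vale: 6+9+19+7+5+4 = 50
Vale → Oak → Pine → Corby → Ridge → Quarry → Vale: 6+2+7+12+7+16 = 50
Vale → Oak → Pine → Corby → Quarry → Ridge → Vale: 6+2+7+19+7+9 = 50
Vale → Oak → Pine → Ridge → Corby → Quarry → Vale: 6+2+5+12+19+16 = 60
Vale → Oak → Pine → Ridge → Quarry → Corby → Vale: 6+2+5+7+19+3 = 42
Vale → Oak → Pine → Quarry → Corby → Ridge → Vale: 6+2+12+19+12+9 = 60
Vale → Oak → Pine → Quarry → Ridge → Corby → Vale: 6+2+12+7+12+3 = 42
Vale → Oak → Ridge → Corby → Pine → Quarry → Vale: 6+3+12+7+12+16 = 56
Vale → Oak → Ridge → Corby → Quarry → Pine → Vale: 6+3+12+19+12+4 = 56
… (46 more)
Vale → Oak → Ridge → Quarry → Pine → Corby → Vale: 6+3+7+12+7+3 = 38  ← best
The minimum is 38.
One optimal route: Vale → Oak → Ridge → Quarry → Pine → Corby → Vale (or its reverse).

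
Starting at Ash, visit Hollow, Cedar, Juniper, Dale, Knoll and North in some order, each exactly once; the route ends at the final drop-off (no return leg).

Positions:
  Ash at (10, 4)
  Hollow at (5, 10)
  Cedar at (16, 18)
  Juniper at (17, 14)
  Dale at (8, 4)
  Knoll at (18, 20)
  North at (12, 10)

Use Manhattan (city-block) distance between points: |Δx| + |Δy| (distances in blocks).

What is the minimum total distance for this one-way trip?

36 blocks — the minimum one-way total.

There are 6! = 720 possible orderings.
Ash - Hollow - Cedar - Juniper - Dale - Knoll - North: 11+19+5+19+26+16 = 96
Ash - Hollow - Cedar - Juniper - Dale - North - Knoll: 11+19+5+19+10+16 = 80
Ash - Hollow - Cedar - Juniper - Knoll - Dale - North: 11+19+5+7+26+10 = 78
Ash - Hollow - Cedar - Juniper - Knoll - North - Dale: 11+19+5+7+16+10 = 68
Ash - Hollow - Cedar - Juniper - North - Dale - Knoll: 11+19+5+9+10+26 = 80
Ash - Hollow - Cedar - Juniper - North - Knoll - Dale: 11+19+5+9+16+26 = 86
Ash - Hollow - Cedar - Dale - Juniper - Knoll - North: 11+19+22+19+7+16 = 94
Ash - Hollow - Cedar - Dale - Juniper - North - Knoll: 11+19+22+19+9+16 = 96
… (712 more)
Ash - Dale - Hollow - North - Juniper - Cedar - Knoll: 2+9+7+9+5+4 = 36  ← best
The minimum is 36.
One shortest path: Ash → Dale → Hollow → North → Juniper → Cedar → Knoll.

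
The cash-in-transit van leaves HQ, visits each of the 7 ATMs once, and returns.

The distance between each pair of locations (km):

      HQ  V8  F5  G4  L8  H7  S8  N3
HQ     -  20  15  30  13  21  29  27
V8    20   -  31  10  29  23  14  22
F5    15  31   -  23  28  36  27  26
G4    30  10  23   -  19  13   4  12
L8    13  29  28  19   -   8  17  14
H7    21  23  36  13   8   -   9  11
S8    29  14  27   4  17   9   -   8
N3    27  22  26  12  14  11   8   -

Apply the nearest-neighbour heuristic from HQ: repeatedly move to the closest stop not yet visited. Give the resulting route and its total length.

107 km along HQ → L8 → H7 → S8 → G4 → V8 → N3 → F5 → HQ.

At HQ the remaining stops are L8 13, F5 15, V8 20, H7 21, N3 27, S8 29, G4 30; go to L8.
At L8 the remaining stops are H7 8, N3 14, S8 17, G4 19, F5 28, V8 29; go to H7.
At H7 the remaining stops are S8 9, N3 11, G4 13, V8 23, F5 36; go to S8.
At S8 the remaining stops are G4 4, N3 8, V8 14, F5 27; go to G4.
At G4 the remaining stops are V8 10, N3 12, F5 23; go to V8.
At V8 the remaining stops are N3 22, F5 31; go to N3.
At N3 the remaining stops are F5 26; go to F5.
Return F5→HQ: 15.
Total = 13 + 8 + 9 + 4 + 10 + 22 + 26 + 15 = 107.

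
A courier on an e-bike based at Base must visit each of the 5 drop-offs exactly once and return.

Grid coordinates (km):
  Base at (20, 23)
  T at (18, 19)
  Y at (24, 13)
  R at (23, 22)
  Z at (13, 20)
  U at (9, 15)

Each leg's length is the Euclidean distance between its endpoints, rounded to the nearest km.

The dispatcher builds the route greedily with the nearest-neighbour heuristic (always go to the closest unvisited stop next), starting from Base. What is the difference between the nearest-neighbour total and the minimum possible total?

Base: R=3, T=4, Z=8, Y=11, U=14 ⇒ R
R: T=6, Y=9, Z=10, U=16 ⇒ T
T: Z=5, Y=8, U=10 ⇒ Z
Z: U=6, Y=13 ⇒ U
U: Y=15 ⇒ Y
NN route Base → R → T → Z → U → Y → Base costs 46.
Optimal: Base → T → Z → U → Y → R → Base costs 42 (by enumerating all 60 distinct tours).
Excess = 46 − 42 = 4.

Excess over optimum: 4 km.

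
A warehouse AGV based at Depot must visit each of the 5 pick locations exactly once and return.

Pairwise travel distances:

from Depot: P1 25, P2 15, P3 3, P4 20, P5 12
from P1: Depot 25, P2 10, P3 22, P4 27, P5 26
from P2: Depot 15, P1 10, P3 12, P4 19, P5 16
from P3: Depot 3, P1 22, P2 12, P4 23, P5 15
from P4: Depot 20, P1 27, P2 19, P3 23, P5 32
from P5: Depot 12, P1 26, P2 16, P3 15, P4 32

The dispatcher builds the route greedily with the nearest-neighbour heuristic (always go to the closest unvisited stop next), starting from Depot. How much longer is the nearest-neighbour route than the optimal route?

Excess over optimum: 12.

Depot: P3=3, P5=12, P2=15, P4=20, P1=25 ⇒ P3
P3: P2=12, P5=15, P1=22, P4=23 ⇒ P2
P2: P1=10, P5=16, P4=19 ⇒ P1
P1: P5=26, P4=27 ⇒ P5
P5: P4=32 ⇒ P4
NN route Depot → P3 → P2 → P1 → P5 → P4 → Depot costs 103.
Optimal: Depot → P3 → P4 → P1 → P2 → P5 → Depot costs 91 (by enumerating all 60 distinct tours).
Excess = 103 − 91 = 12.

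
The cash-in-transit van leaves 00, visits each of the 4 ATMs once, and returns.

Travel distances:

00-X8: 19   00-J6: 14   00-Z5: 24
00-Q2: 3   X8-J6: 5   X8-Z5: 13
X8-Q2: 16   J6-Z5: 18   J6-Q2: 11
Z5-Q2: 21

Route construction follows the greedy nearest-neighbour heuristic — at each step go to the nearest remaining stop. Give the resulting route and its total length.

00 → [Q2:3 / J6:14 / X8:19 / Z5:24] → Q2 (3)
Q2 → [J6:11 / X8:16 / Z5:21] → J6 (11)
J6 → [X8:5 / Z5:18] → X8 (5)
X8 → [Z5:13] → Z5 (13)
Return Z5→00: 24.
Total = 3 + 11 + 5 + 13 + 24 = 56.

Total distance 56 via the nearest-neighbour route 00 → Q2 → J6 → X8 → Z5 → 00.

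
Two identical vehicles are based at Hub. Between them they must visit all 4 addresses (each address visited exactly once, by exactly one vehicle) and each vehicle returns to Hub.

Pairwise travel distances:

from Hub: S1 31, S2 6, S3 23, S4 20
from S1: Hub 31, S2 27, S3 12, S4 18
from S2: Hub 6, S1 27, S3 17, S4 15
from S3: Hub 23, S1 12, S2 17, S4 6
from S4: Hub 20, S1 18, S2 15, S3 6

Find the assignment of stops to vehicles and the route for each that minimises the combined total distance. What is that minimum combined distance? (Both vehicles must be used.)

Try each way of splitting the stops between the two vehicles (each non-empty) and, for each split, find the best tour for each vehicle:
  {S1} + {S2, S3, S4}: 62 + 49 = 111
  {S2} + {S1, S3, S4}: 12 + 69 = 81
  {S1, S2} + {S3, S4}: 64 + 49 = 113
  {S3} + {S1, S2, S4}: 46 + 70 = 116
  {S1, S3} + {S2, S4}: 66 + 41 = 107
  {S2, S3} + {S1, S4}: 46 + 69 = 115
  … (7 splits in total)
Best: vehicle 1 Hub → S2 → Hub = 12; vehicle 2 Hub → S1 → S3 → S4 → Hub = 69; combined 81.

Minimum combined distance: 81.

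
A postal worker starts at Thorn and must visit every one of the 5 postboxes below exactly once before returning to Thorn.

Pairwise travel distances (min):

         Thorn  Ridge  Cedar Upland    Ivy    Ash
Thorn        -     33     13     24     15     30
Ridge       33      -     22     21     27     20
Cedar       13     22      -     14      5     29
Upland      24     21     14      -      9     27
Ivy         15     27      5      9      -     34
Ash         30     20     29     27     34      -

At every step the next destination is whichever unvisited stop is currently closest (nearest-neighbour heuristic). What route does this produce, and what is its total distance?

Thorn → [Cedar:13 / Ivy:15 / Upland:24 / Ash:30 / Ridge:33] → Cedar (13)
Cedar → [Ivy:5 / Upland:14 / Ridge:22 / Ash:29] → Ivy (5)
Ivy → [Upland:9 / Ridge:27 / Ash:34] → Upland (9)
Upland → [Ridge:21 / Ash:27] → Ridge (21)
Ridge → [Ash:20] → Ash (20)
Return Ash→Thorn: 30.
Total = 13 + 5 + 9 + 21 + 20 + 30 = 98.

98 min along Thorn → Cedar → Ivy → Upland → Ridge → Ash → Thorn.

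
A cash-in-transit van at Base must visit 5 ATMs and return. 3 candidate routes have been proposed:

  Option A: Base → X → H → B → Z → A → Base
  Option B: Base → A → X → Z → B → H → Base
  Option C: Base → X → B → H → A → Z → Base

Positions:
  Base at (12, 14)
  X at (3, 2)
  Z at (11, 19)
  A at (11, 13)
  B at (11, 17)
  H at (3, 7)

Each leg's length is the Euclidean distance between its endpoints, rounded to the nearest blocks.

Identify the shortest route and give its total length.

Option A: 15 + 5 + 13 + 2 + 6 + 1 = 42
Option B: 1 + 14 + 19 + 2 + 13 + 11 = 60
Option C: 15 + 17 + 13 + 10 + 6 + 5 = 66

Shortest is Option A, total 42 blocks.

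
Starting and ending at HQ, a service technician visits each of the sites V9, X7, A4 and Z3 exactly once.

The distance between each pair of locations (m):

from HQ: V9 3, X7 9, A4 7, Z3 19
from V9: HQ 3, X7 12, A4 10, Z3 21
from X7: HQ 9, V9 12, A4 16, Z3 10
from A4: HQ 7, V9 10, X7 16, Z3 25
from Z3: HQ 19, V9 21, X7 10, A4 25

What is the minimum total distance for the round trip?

Minimum total distance: 57 m.

There are 12 distinct closed tours to check (reversals are equivalent).
HQ - V9 - X7 - A4 - Z3 - HQ: 3+12+16+25+19 = 75
HQ - V9 - X7 - Z3 - A4 - HQ: 3+12+10+25+7 = 57
HQ - V9 - A4 - X7 - Z3 - HQ: 3+10+16+10+19 = 58
HQ - V9 - A4 - Z3 - X7 - HQ: 3+10+25+10+9 = 57
HQ - V9 - Z3 - X7 - A4 - HQ: 3+21+10+16+7 = 57
HQ - V9 - Z3 - A4 - X7 - HQ: 3+21+25+16+9 = 74
HQ - X7 - V9 - A4 - Z3 - HQ: 9+12+10+25+19 = 75
HQ - X7 - V9 - Z3 - A4 - HQ: 9+12+21+25+7 = 74
HQ - X7 - A4 - V9 - Z3 - HQ: 9+16+10+21+19 = 75
HQ - X7 - Z3 - V9 - A4 - HQ: 9+10+21+10+7 = 57
HQ - A4 - V9 - X7 - Z3 - HQ: 7+10+12+10+19 = 58
HQ - A4 - X7 - V9 - Z3 - HQ: 7+16+12+21+19 = 75
The minimum is 57.
One optimal route: HQ → V9 → X7 → Z3 → A4 → HQ (or its reverse).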